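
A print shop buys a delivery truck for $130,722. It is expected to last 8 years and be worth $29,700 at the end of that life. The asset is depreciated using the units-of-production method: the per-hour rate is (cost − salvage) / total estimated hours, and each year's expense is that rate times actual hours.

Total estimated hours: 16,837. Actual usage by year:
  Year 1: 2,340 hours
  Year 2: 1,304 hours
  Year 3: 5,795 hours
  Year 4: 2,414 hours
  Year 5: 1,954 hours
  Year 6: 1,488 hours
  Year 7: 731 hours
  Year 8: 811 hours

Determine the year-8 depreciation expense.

Depreciable base = $130,722 − $29,700 = $101,022.
Rate = $101,022 / 16,837 hours = $6 per hour.
Year 1: 2,340 × $6 = $14,040. Book value $116,682.
Year 2: 1,304 × $6 = $7,824. Book value $108,858.
Year 3: 5,795 × $6 = $34,770. Book value $74,088.
Year 4: 2,414 × $6 = $14,484. Book value $59,604.
Year 5: 1,954 × $6 = $11,724. Book value $47,880.
Year 6: 1,488 × $6 = $8,928. Book value $38,952.
Year 7: 731 × $6 = $4,386. Book value $34,566.
Year 8: 811 × $6 = $4,866. Book value $29,700.

$4,866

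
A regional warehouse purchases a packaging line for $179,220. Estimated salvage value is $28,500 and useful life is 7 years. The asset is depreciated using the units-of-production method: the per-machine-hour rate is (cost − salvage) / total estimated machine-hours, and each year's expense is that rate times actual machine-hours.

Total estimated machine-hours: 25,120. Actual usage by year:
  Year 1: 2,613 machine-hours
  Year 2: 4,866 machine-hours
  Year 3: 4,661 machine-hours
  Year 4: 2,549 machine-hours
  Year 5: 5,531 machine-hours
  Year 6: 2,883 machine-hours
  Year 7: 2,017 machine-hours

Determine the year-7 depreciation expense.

$12,102

Depreciable base = $179,220 − $28,500 = $150,720.
Rate = $150,720 / 25,120 machine-hours = $6 per machine-hour.
Year 1: 2,613 × $6 = $15,678. Book value $163,542.
Year 2: 4,866 × $6 = $29,196. Book value $134,346.
Year 3: 4,661 × $6 = $27,966. Book value $106,380.
Year 4: 2,549 × $6 = $15,294. Book value $91,086.
Year 5: 5,531 × $6 = $33,186. Book value $57,900.
Year 6: 2,883 × $6 = $17,298. Book value $40,602.
Year 7: 2,017 × $6 = $12,102. Book value $28,500.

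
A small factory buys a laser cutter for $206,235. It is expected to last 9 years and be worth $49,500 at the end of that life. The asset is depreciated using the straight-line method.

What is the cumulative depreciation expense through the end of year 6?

Depreciable base = $206,235 − $49,500 = $156,735.
Annual expense = $156,735 / 9 = $17,415.
End of year 1: book value $188,820.
End of year 2: book value $171,405.
End of year 3: book value $153,990.
End of year 4: book value $136,575.
End of year 5: book value $119,160.
End of year 6: book value $101,745.
Accumulated through year 6 = $206,235 − $101,745 = $104,490.

$104,490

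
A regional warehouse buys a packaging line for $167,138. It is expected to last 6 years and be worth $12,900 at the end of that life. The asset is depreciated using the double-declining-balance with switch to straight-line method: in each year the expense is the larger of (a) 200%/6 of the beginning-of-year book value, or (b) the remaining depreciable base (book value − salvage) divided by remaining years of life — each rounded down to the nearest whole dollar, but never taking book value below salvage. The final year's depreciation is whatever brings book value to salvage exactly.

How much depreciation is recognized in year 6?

$9,111

Depreciable base = $167,138 − $12,900 = $154,238.
Year 1: DB = ⌊$167,138 × 200%/6⌋ = $55,712; SL = ⌊$154,238/6⌋ = $25,706 → take DB $55,712. Book value $111,426.
Year 2: DB = ⌊$111,426 × 200%/6⌋ = $37,142; SL = ⌊$98,526/5⌋ = $19,705 → take DB $37,142. Book value $74,284.
Year 3: DB = ⌊$74,284 × 200%/6⌋ = $24,761; SL = ⌊$61,384/4⌋ = $15,346 → take DB $24,761. Book value $49,523.
Year 4: DB = ⌊$49,523 × 200%/6⌋ = $16,507; SL = ⌊$36,623/3⌋ = $12,207 → take DB $16,507. Book value $33,016.
Year 5: DB = ⌊$33,016 × 200%/6⌋ = $11,005; SL = ⌊$20,116/2⌋ = $10,058 → take DB $11,005. Book value $22,011.
Year 6 (final): $22,011 − $12,900 = $9,111. Book value $12,900.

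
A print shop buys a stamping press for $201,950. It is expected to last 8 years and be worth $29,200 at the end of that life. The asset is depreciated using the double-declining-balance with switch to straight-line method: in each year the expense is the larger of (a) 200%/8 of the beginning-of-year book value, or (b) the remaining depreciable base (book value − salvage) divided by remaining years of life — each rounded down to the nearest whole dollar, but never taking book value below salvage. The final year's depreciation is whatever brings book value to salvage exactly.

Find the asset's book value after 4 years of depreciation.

Depreciable base = $201,950 − $29,200 = $172,750.
Year 1: DB = ⌊$201,950 × 200%/8⌋ = $50,487; SL = ⌊$172,750/8⌋ = $21,593 → take DB $50,487. Book value $151,463.
Year 2: DB = ⌊$151,463 × 200%/8⌋ = $37,865; SL = ⌊$122,263/7⌋ = $17,466 → take DB $37,865. Book value $113,598.
Year 3: DB = ⌊$113,598 × 200%/8⌋ = $28,399; SL = ⌊$84,398/6⌋ = $14,066 → take DB $28,399. Book value $85,199.
Year 4: DB = ⌊$85,199 × 200%/8⌋ = $21,299; SL = ⌊$55,999/5⌋ = $11,199 → take DB $21,299. Book value $63,900.

$63,900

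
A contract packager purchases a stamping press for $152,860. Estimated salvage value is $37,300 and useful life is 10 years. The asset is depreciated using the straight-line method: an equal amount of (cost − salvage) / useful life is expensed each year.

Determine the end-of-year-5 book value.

$95,080

Depreciable base = $152,860 − $37,300 = $115,560.
Annual expense = $115,560 / 10 = $11,556.
End of year 1: book value $141,304.
End of year 2: book value $129,748.
End of year 3: book value $118,192.
End of year 4: book value $106,636.
End of year 5: book value $95,080.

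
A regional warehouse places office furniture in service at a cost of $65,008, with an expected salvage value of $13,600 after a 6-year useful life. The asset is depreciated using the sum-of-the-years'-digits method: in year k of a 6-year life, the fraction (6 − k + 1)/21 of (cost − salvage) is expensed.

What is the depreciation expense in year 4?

$7,344

Depreciable base = $65,008 − $13,600 = $51,408.
Sum of the years' digits = 6+5+4+3+2+1 = 21.
Year 1: $51,408 × 6/21 = $14,688. Book value $50,320.
Year 2: $51,408 × 5/21 = $12,240. Book value $38,080.
Year 3: $51,408 × 4/21 = $9,792. Book value $28,288.
Year 4: $51,408 × 3/21 = $7,344. Book value $20,944.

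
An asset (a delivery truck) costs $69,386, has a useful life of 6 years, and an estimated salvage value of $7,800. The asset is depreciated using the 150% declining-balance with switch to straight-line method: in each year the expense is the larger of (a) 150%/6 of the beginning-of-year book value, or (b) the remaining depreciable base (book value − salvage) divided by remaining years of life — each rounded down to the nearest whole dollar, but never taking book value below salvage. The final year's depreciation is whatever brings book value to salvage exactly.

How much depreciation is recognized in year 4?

Depreciable base = $69,386 − $7,800 = $61,586.
Year 1: DB = ⌊$69,386 × 150%/6⌋ = $17,346; SL = ⌊$61,586/6⌋ = $10,264 → take DB $17,346. Book value $52,040.
Year 2: DB = ⌊$52,040 × 150%/6⌋ = $13,010; SL = ⌊$44,240/5⌋ = $8,848 → take DB $13,010. Book value $39,030.
Year 3: DB = ⌊$39,030 × 150%/6⌋ = $9,757; SL = ⌊$31,230/4⌋ = $7,807 → take DB $9,757. Book value $29,273.
Year 4: DB = ⌊$29,273 × 150%/6⌋ = $7,318; SL = ⌊$21,473/3⌋ = $7,157 → take DB $7,318. Book value $21,955.

$7,318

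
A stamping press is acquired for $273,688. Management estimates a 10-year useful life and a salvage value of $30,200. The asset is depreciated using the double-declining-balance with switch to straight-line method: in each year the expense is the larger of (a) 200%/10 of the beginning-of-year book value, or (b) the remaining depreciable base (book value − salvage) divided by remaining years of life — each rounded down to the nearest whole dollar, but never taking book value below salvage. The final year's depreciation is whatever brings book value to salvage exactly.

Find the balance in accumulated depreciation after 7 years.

Depreciable base = $273,688 − $30,200 = $243,488.
Year 1: DB = ⌊$273,688 × 200%/10⌋ = $54,737; SL = ⌊$243,488/10⌋ = $24,348 → take DB $54,737. Book value $218,951.
Year 2: DB = ⌊$218,951 × 200%/10⌋ = $43,790; SL = ⌊$188,751/9⌋ = $20,972 → take DB $43,790. Book value $175,161.
Year 3: DB = ⌊$175,161 × 200%/10⌋ = $35,032; SL = ⌊$144,961/8⌋ = $18,120 → take DB $35,032. Book value $140,129.
Year 4: DB = ⌊$140,129 × 200%/10⌋ = $28,025; SL = ⌊$109,929/7⌋ = $15,704 → take DB $28,025. Book value $112,104.
Year 5: DB = ⌊$112,104 × 200%/10⌋ = $22,420; SL = ⌊$81,904/6⌋ = $13,650 → take DB $22,420. Book value $89,684.
Year 6: DB = ⌊$89,684 × 200%/10⌋ = $17,936; SL = ⌊$59,484/5⌋ = $11,896 → take DB $17,936. Book value $71,748.
Year 7: DB = ⌊$71,748 × 200%/10⌋ = $14,349; SL = ⌊$41,548/4⌋ = $10,387 → take DB $14,349. Book value $57,399.
Accumulated through year 7 = $273,688 − $57,399 = $216,289.

$216,289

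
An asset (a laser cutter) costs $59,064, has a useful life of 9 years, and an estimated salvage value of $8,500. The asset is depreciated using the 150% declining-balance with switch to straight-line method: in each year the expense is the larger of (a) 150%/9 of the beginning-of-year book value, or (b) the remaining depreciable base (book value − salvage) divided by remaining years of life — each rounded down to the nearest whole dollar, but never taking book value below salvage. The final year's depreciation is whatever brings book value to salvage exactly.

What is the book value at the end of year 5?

Depreciable base = $59,064 − $8,500 = $50,564.
Year 1: DB = ⌊$59,064 × 150%/9⌋ = $9,844; SL = ⌊$50,564/9⌋ = $5,618 → take DB $9,844. Book value $49,220.
Year 2: DB = ⌊$49,220 × 150%/9⌋ = $8,203; SL = ⌊$40,720/8⌋ = $5,090 → take DB $8,203. Book value $41,017.
Year 3: DB = ⌊$41,017 × 150%/9⌋ = $6,836; SL = ⌊$32,517/7⌋ = $4,645 → take DB $6,836. Book value $34,181.
Year 4: DB = ⌊$34,181 × 150%/9⌋ = $5,696; SL = ⌊$25,681/6⌋ = $4,280 → take DB $5,696. Book value $28,485.
Year 5: DB = ⌊$28,485 × 150%/9⌋ = $4,747; SL = ⌊$19,985/5⌋ = $3,997 → take DB $4,747. Book value $23,738.

$23,738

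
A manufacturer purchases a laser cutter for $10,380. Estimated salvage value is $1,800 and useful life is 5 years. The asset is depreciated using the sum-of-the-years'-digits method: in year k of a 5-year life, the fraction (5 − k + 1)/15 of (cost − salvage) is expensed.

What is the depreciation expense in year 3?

$1,716

Depreciable base = $10,380 − $1,800 = $8,580.
Sum of the years' digits = 5+4+3+2+1 = 15.
Year 1: $8,580 × 5/15 = $2,860. Book value $7,520.
Year 2: $8,580 × 4/15 = $2,288. Book value $5,232.
Year 3: $8,580 × 3/15 = $1,716. Book value $3,516.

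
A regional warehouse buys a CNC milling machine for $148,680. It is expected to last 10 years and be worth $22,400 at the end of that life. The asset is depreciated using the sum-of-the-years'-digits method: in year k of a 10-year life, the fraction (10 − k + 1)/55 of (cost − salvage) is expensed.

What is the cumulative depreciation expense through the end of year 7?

$112,504

Depreciable base = $148,680 − $22,400 = $126,280.
Sum of the years' digits = 10+9+8+7+6+5+4+3+2+1 = 55.
Year 1: $126,280 × 10/55 = $22,960. Book value $125,720.
Year 2: $126,280 × 9/55 = $20,664. Book value $105,056.
Year 3: $126,280 × 8/55 = $18,368. Book value $86,688.
Year 4: $126,280 × 7/55 = $16,072. Book value $70,616.
Year 5: $126,280 × 6/55 = $13,776. Book value $56,840.
Year 6: $126,280 × 5/55 = $11,480. Book value $45,360.
Year 7: $126,280 × 4/55 = $9,184. Book value $36,176.
Accumulated through year 7 = $148,680 − $36,176 = $112,504.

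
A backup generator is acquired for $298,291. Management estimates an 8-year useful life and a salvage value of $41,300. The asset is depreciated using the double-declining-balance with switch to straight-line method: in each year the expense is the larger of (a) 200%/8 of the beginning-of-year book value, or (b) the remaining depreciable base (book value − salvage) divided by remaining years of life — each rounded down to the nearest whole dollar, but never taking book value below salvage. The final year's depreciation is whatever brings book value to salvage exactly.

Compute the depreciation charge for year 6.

Depreciable base = $298,291 − $41,300 = $256,991.
Year 1: DB = ⌊$298,291 × 200%/8⌋ = $74,572; SL = ⌊$256,991/8⌋ = $32,123 → take DB $74,572. Book value $223,719.
Year 2: DB = ⌊$223,719 × 200%/8⌋ = $55,929; SL = ⌊$182,419/7⌋ = $26,059 → take DB $55,929. Book value $167,790.
Year 3: DB = ⌊$167,790 × 200%/8⌋ = $41,947; SL = ⌊$126,490/6⌋ = $21,081 → take DB $41,947. Book value $125,843.
Year 4: DB = ⌊$125,843 × 200%/8⌋ = $31,460; SL = ⌊$84,543/5⌋ = $16,908 → take DB $31,460. Book value $94,383.
Year 5: DB = ⌊$94,383 × 200%/8⌋ = $23,595; SL = ⌊$53,083/4⌋ = $13,270 → take DB $23,595. Book value $70,788.
Year 6: DB = ⌊$70,788 × 200%/8⌋ = $17,697; SL = ⌊$29,488/3⌋ = $9,829 → take DB $17,697. Book value $53,091.

$17,697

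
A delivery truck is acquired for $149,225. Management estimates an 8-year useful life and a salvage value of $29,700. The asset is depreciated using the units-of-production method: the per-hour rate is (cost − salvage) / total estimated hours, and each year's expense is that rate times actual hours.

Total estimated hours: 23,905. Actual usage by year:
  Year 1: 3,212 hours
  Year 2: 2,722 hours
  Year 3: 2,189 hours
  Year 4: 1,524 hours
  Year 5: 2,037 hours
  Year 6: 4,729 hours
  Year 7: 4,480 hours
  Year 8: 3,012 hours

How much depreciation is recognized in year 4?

Depreciable base = $149,225 − $29,700 = $119,525.
Rate = $119,525 / 23,905 hours = $5 per hour.
Year 1: 3,212 × $5 = $16,060. Book value $133,165.
Year 2: 2,722 × $5 = $13,610. Book value $119,555.
Year 3: 2,189 × $5 = $10,945. Book value $108,610.
Year 4: 1,524 × $5 = $7,620. Book value $100,990.

$7,620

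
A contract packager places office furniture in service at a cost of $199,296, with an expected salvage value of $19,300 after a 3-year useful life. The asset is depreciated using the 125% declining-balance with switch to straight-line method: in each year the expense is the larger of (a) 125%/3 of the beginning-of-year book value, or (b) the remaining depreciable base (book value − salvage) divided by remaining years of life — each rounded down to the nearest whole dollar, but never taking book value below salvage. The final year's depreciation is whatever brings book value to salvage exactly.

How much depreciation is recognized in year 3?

$48,478

Depreciable base = $199,296 − $19,300 = $179,996.
Year 1: DB = ⌊$199,296 × 125%/3⌋ = $83,040; SL = ⌊$179,996/3⌋ = $59,998 → take DB $83,040. Book value $116,256.
Year 2: DB = ⌊$116,256 × 125%/3⌋ = $48,440; SL = ⌊$96,956/2⌋ = $48,478 → take SL $48,478. Book value $67,778.
Year 3 (final): $67,778 − $19,300 = $48,478. Book value $19,300.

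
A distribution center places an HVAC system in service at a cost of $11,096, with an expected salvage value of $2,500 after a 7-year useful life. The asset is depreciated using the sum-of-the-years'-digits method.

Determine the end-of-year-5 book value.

Depreciable base = $11,096 − $2,500 = $8,596.
Sum of the years' digits = 7+6+5+4+3+2+1 = 28.
Year 1: $8,596 × 7/28 = $2,149. Book value $8,947.
Year 2: $8,596 × 6/28 = $1,842. Book value $7,105.
Year 3: $8,596 × 5/28 = $1,535. Book value $5,570.
Year 4: $8,596 × 4/28 = $1,228. Book value $4,342.
Year 5: $8,596 × 3/28 = $921. Book value $3,421.

$3,421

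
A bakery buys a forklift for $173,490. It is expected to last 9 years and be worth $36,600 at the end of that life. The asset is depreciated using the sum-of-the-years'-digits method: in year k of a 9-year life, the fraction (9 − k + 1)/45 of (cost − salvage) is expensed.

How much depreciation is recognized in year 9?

Depreciable base = $173,490 − $36,600 = $136,890.
Sum of the years' digits = 9+8+7+6+5+4+3+2+1 = 45.
Year 1: $136,890 × 9/45 = $27,378. Book value $146,112.
Year 2: $136,890 × 8/45 = $24,336. Book value $121,776.
Year 3: $136,890 × 7/45 = $21,294. Book value $100,482.
Year 4: $136,890 × 6/45 = $18,252. Book value $82,230.
Year 5: $136,890 × 5/45 = $15,210. Book value $67,020.
Year 6: $136,890 × 4/45 = $12,168. Book value $54,852.
Year 7: $136,890 × 3/45 = $9,126. Book value $45,726.
Year 8: $136,890 × 2/45 = $6,084. Book value $39,642.
Year 9: $136,890 × 1/45 = $3,042. Book value $36,600.

$3,042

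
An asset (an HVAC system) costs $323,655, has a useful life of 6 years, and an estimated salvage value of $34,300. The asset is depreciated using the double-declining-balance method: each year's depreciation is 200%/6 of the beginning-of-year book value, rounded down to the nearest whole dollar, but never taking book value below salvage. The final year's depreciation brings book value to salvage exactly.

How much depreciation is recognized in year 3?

$47,949

Depreciable base = $323,655 − $34,300 = $289,355.
Year 1: ⌊$323,655 × 200%/6⌋ = $107,885. Book value $215,770.
Year 2: ⌊$215,770 × 200%/6⌋ = $71,923. Book value $143,847.
Year 3: ⌊$143,847 × 200%/6⌋ = $47,949. Book value $95,898.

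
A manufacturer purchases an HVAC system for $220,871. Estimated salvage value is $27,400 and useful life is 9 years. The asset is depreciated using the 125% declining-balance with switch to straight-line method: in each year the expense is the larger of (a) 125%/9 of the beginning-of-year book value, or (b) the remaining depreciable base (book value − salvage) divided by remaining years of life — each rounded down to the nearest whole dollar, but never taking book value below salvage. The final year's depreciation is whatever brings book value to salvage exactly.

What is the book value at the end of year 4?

$121,446

Depreciable base = $220,871 − $27,400 = $193,471.
Year 1: DB = ⌊$220,871 × 125%/9⌋ = $30,676; SL = ⌊$193,471/9⌋ = $21,496 → take DB $30,676. Book value $190,195.
Year 2: DB = ⌊$190,195 × 125%/9⌋ = $26,415; SL = ⌊$162,795/8⌋ = $20,349 → take DB $26,415. Book value $163,780.
Year 3: DB = ⌊$163,780 × 125%/9⌋ = $22,747; SL = ⌊$136,380/7⌋ = $19,482 → take DB $22,747. Book value $141,033.
Year 4: DB = ⌊$141,033 × 125%/9⌋ = $19,587; SL = ⌊$113,633/6⌋ = $18,938 → take DB $19,587. Book value $121,446.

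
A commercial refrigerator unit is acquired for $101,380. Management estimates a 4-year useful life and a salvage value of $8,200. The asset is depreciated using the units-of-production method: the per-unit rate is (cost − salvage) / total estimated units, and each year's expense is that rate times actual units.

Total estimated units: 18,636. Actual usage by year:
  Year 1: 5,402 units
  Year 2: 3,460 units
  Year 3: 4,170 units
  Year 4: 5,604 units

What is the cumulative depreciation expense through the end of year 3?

Depreciable base = $101,380 − $8,200 = $93,180.
Rate = $93,180 / 18,636 units = $5 per unit.
Year 1: 5,402 × $5 = $27,010. Book value $74,370.
Year 2: 3,460 × $5 = $17,300. Book value $57,070.
Year 3: 4,170 × $5 = $20,850. Book value $36,220.
Accumulated through year 3 = $101,380 − $36,220 = $65,160.

$65,160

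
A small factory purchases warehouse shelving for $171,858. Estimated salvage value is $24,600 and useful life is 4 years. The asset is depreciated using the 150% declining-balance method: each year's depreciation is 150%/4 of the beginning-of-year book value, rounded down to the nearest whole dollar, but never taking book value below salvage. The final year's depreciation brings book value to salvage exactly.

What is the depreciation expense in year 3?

Depreciable base = $171,858 − $24,600 = $147,258.
Year 1: ⌊$171,858 × 150%/4⌋ = $64,446. Book value $107,412.
Year 2: ⌊$107,412 × 150%/4⌋ = $40,279. Book value $67,133.
Year 3: ⌊$67,133 × 150%/4⌋ = $25,174. Book value $41,959.

$25,174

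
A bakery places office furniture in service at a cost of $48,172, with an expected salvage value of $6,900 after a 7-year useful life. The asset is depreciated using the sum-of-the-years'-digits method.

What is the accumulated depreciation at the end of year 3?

$26,532

Depreciable base = $48,172 − $6,900 = $41,272.
Sum of the years' digits = 7+6+5+4+3+2+1 = 28.
Year 1: $41,272 × 7/28 = $10,318. Book value $37,854.
Year 2: $41,272 × 6/28 = $8,844. Book value $29,010.
Year 3: $41,272 × 5/28 = $7,370. Book value $21,640.
Accumulated through year 3 = $48,172 − $21,640 = $26,532.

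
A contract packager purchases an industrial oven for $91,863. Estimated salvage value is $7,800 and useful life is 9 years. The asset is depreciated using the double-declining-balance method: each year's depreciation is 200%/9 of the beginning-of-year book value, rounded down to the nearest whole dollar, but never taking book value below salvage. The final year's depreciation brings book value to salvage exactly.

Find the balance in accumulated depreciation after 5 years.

Depreciable base = $91,863 − $7,800 = $84,063.
Year 1: ⌊$91,863 × 200%/9⌋ = $20,414. Book value $71,449.
Year 2: ⌊$71,449 × 200%/9⌋ = $15,877. Book value $55,572.
Year 3: ⌊$55,572 × 200%/9⌋ = $12,349. Book value $43,223.
Year 4: ⌊$43,223 × 200%/9⌋ = $9,605. Book value $33,618.
Year 5: ⌊$33,618 × 200%/9⌋ = $7,470. Book value $26,148.
Accumulated through year 5 = $91,863 − $26,148 = $65,715.

$65,715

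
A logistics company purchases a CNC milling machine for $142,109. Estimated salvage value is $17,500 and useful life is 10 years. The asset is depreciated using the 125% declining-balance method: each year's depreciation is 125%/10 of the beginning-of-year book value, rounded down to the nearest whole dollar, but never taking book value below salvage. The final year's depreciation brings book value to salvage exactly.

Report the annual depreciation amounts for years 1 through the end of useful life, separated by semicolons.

Depreciable base = $142,109 − $17,500 = $124,609.
Year 1: ⌊$142,109 × 125%/10⌋ = $17,763. Book value $124,346.
Year 2: ⌊$124,346 × 125%/10⌋ = $15,543. Book value $108,803.
Year 3: ⌊$108,803 × 125%/10⌋ = $13,600. Book value $95,203.
Year 4: ⌊$95,203 × 125%/10⌋ = $11,900. Book value $83,303.
Year 5: ⌊$83,303 × 125%/10⌋ = $10,412. Book value $72,891.
Year 6: ⌊$72,891 × 125%/10⌋ = $9,111. Book value $63,780.
Year 7: ⌊$63,780 × 125%/10⌋ = $7,972. Book value $55,808.
Year 8: ⌊$55,808 × 125%/10⌋ = $6,976. Book value $48,832.
Year 9: ⌊$48,832 × 125%/10⌋ = $6,104. Book value $42,728.
Year 10 (final): $42,728 − $17,500 = $25,228. Book value $17,500.

$17,763; $15,543; $13,600; $11,900; $10,412; $9,111; $7,972; $6,976; $6,104; $25,228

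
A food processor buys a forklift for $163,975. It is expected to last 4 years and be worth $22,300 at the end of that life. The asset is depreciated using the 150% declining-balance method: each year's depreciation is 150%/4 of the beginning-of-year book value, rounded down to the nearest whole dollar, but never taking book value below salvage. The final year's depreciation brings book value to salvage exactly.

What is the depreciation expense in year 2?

$38,431

Depreciable base = $163,975 − $22,300 = $141,675.
Year 1: ⌊$163,975 × 150%/4⌋ = $61,490. Book value $102,485.
Year 2: ⌊$102,485 × 150%/4⌋ = $38,431. Book value $64,054.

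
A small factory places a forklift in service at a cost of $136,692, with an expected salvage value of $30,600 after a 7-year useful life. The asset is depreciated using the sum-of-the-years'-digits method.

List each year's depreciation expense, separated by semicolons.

$26,523; $22,734; $18,945; $15,156; $11,367; $7,578; $3,789

Depreciable base = $136,692 − $30,600 = $106,092.
Sum of the years' digits = 7+6+5+4+3+2+1 = 28.
Year 1: $106,092 × 7/28 = $26,523. Book value $110,169.
Year 2: $106,092 × 6/28 = $22,734. Book value $87,435.
Year 3: $106,092 × 5/28 = $18,945. Book value $68,490.
Year 4: $106,092 × 4/28 = $15,156. Book value $53,334.
Year 5: $106,092 × 3/28 = $11,367. Book value $41,967.
Year 6: $106,092 × 2/28 = $7,578. Book value $34,389.
Year 7: $106,092 × 1/28 = $3,789. Book value $30,600.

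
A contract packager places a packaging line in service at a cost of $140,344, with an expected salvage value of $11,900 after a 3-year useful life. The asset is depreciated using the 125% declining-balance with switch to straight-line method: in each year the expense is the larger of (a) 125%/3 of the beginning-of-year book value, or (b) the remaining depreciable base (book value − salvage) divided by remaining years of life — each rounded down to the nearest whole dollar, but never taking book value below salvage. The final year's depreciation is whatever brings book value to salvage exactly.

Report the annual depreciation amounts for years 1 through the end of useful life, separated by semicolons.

Depreciable base = $140,344 − $11,900 = $128,444.
Year 1: DB = ⌊$140,344 × 125%/3⌋ = $58,476; SL = ⌊$128,444/3⌋ = $42,814 → take DB $58,476. Book value $81,868.
Year 2: DB = ⌊$81,868 × 125%/3⌋ = $34,111; SL = ⌊$69,968/2⌋ = $34,984 → take SL $34,984. Book value $46,884.
Year 3 (final): $46,884 − $11,900 = $34,984. Book value $11,900.

$58,476; $34,984; $34,984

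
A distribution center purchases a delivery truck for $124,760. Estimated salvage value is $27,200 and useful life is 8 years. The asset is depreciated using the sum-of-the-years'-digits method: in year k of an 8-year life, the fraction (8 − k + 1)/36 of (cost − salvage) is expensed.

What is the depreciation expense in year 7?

$5,420

Depreciable base = $124,760 − $27,200 = $97,560.
Sum of the years' digits = 8+7+6+5+4+3+2+1 = 36.
Year 1: $97,560 × 8/36 = $21,680. Book value $103,080.
Year 2: $97,560 × 7/36 = $18,970. Book value $84,110.
Year 3: $97,560 × 6/36 = $16,260. Book value $67,850.
Year 4: $97,560 × 5/36 = $13,550. Book value $54,300.
Year 5: $97,560 × 4/36 = $10,840. Book value $43,460.
Year 6: $97,560 × 3/36 = $8,130. Book value $35,330.
Year 7: $97,560 × 2/36 = $5,420. Book value $29,910.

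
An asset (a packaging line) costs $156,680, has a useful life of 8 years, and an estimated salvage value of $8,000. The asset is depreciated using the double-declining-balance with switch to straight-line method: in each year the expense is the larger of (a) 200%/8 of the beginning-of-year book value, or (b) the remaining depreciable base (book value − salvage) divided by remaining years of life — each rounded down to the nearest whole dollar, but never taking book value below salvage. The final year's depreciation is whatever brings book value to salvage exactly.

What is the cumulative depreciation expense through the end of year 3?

Depreciable base = $156,680 − $8,000 = $148,680.
Year 1: DB = ⌊$156,680 × 200%/8⌋ = $39,170; SL = ⌊$148,680/8⌋ = $18,585 → take DB $39,170. Book value $117,510.
Year 2: DB = ⌊$117,510 × 200%/8⌋ = $29,377; SL = ⌊$109,510/7⌋ = $15,644 → take DB $29,377. Book value $88,133.
Year 3: DB = ⌊$88,133 × 200%/8⌋ = $22,033; SL = ⌊$80,133/6⌋ = $13,355 → take DB $22,033. Book value $66,100.
Accumulated through year 3 = $156,680 − $66,100 = $90,580.

$90,580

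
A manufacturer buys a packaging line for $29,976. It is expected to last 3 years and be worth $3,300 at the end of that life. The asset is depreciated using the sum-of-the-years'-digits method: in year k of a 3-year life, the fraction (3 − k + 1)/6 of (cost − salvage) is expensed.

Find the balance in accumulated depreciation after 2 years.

$22,230

Depreciable base = $29,976 − $3,300 = $26,676.
Sum of the years' digits = 3+2+1 = 6.
Year 1: $26,676 × 3/6 = $13,338. Book value $16,638.
Year 2: $26,676 × 2/6 = $8,892. Book value $7,746.
Accumulated through year 2 = $29,976 − $7,746 = $22,230.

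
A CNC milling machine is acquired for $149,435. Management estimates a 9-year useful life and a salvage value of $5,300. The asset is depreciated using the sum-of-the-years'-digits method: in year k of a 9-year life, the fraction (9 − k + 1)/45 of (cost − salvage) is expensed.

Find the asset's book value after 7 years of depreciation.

Depreciable base = $149,435 − $5,300 = $144,135.
Sum of the years' digits = 9+8+7+6+5+4+3+2+1 = 45.
Year 1: $144,135 × 9/45 = $28,827. Book value $120,608.
Year 2: $144,135 × 8/45 = $25,624. Book value $94,984.
Year 3: $144,135 × 7/45 = $22,421. Book value $72,563.
Year 4: $144,135 × 6/45 = $19,218. Book value $53,345.
Year 5: $144,135 × 5/45 = $16,015. Book value $37,330.
Year 6: $144,135 × 4/45 = $12,812. Book value $24,518.
Year 7: $144,135 × 3/45 = $9,609. Book value $14,909.

$14,909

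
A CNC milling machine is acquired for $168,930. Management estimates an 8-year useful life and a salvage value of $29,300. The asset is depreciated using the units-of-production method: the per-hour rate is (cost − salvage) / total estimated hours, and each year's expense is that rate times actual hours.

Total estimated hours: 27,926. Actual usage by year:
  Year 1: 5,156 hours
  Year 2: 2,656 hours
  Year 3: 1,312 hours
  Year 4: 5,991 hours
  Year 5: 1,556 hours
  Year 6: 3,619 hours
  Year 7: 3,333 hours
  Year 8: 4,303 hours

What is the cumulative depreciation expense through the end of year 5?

$83,355

Depreciable base = $168,930 − $29,300 = $139,630.
Rate = $139,630 / 27,926 hours = $5 per hour.
Year 1: 5,156 × $5 = $25,780. Book value $143,150.
Year 2: 2,656 × $5 = $13,280. Book value $129,870.
Year 3: 1,312 × $5 = $6,560. Book value $123,310.
Year 4: 5,991 × $5 = $29,955. Book value $93,355.
Year 5: 1,556 × $5 = $7,780. Book value $85,575.
Accumulated through year 5 = $168,930 − $85,575 = $83,355.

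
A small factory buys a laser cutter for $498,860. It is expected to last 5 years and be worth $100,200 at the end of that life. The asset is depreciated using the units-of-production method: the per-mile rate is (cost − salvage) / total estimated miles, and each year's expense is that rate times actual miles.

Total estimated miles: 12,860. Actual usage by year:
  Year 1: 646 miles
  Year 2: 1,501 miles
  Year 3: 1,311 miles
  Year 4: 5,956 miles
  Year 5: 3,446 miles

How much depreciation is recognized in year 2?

Depreciable base = $498,860 − $100,200 = $398,660.
Rate = $398,660 / 12,860 miles = $31 per mile.
Year 1: 646 × $31 = $20,026. Book value $478,834.
Year 2: 1,501 × $31 = $46,531. Book value $432,303.

$46,531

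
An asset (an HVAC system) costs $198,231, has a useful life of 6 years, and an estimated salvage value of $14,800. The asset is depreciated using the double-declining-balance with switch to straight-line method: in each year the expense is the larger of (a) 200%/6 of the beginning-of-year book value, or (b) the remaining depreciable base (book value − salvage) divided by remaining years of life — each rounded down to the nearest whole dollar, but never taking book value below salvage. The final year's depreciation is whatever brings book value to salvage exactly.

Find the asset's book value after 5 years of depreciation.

Depreciable base = $198,231 − $14,800 = $183,431.
Year 1: DB = ⌊$198,231 × 200%/6⌋ = $66,077; SL = ⌊$183,431/6⌋ = $30,571 → take DB $66,077. Book value $132,154.
Year 2: DB = ⌊$132,154 × 200%/6⌋ = $44,051; SL = ⌊$117,354/5⌋ = $23,470 → take DB $44,051. Book value $88,103.
Year 3: DB = ⌊$88,103 × 200%/6⌋ = $29,367; SL = ⌊$73,303/4⌋ = $18,325 → take DB $29,367. Book value $58,736.
Year 4: DB = ⌊$58,736 × 200%/6⌋ = $19,578; SL = ⌊$43,936/3⌋ = $14,645 → take DB $19,578. Book value $39,158.
Year 5: DB = ⌊$39,158 × 200%/6⌋ = $13,052; SL = ⌊$24,358/2⌋ = $12,179 → take DB $13,052. Book value $26,106.

$26,106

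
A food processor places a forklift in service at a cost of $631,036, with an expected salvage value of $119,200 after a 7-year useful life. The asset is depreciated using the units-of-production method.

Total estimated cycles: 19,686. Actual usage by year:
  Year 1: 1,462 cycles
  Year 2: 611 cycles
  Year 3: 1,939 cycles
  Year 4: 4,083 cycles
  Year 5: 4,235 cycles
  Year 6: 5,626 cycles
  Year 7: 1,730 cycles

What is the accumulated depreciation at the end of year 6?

$466,856

Depreciable base = $631,036 − $119,200 = $511,836.
Rate = $511,836 / 19,686 cycles = $26 per cycle.
Year 1: 1,462 × $26 = $38,012. Book value $593,024.
Year 2: 611 × $26 = $15,886. Book value $577,138.
Year 3: 1,939 × $26 = $50,414. Book value $526,724.
Year 4: 4,083 × $26 = $106,158. Book value $420,566.
Year 5: 4,235 × $26 = $110,110. Book value $310,456.
Year 6: 5,626 × $26 = $146,276. Book value $164,180.
Accumulated through year 6 = $631,036 − $164,180 = $466,856.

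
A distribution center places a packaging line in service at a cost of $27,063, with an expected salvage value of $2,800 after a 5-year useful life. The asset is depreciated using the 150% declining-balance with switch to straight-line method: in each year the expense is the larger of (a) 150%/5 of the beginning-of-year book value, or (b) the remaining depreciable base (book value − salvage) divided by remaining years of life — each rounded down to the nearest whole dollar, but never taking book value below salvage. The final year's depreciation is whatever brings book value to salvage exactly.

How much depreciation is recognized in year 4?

$3,242

Depreciable base = $27,063 − $2,800 = $24,263.
Year 1: DB = ⌊$27,063 × 150%/5⌋ = $8,118; SL = ⌊$24,263/5⌋ = $4,852 → take DB $8,118. Book value $18,945.
Year 2: DB = ⌊$18,945 × 150%/5⌋ = $5,683; SL = ⌊$16,145/4⌋ = $4,036 → take DB $5,683. Book value $13,262.
Year 3: DB = ⌊$13,262 × 150%/5⌋ = $3,978; SL = ⌊$10,462/3⌋ = $3,487 → take DB $3,978. Book value $9,284.
Year 4: DB = ⌊$9,284 × 150%/5⌋ = $2,785; SL = ⌊$6,484/2⌋ = $3,242 → take SL $3,242. Book value $6,042.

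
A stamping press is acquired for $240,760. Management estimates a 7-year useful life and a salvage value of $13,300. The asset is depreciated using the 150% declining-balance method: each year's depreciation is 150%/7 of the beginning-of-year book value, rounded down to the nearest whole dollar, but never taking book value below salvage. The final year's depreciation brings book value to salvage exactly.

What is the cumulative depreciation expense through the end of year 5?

Depreciable base = $240,760 − $13,300 = $227,460.
Year 1: ⌊$240,760 × 150%/7⌋ = $51,591. Book value $189,169.
Year 2: ⌊$189,169 × 150%/7⌋ = $40,536. Book value $148,633.
Year 3: ⌊$148,633 × 150%/7⌋ = $31,849. Book value $116,784.
Year 4: ⌊$116,784 × 150%/7⌋ = $25,025. Book value $91,759.
Year 5: ⌊$91,759 × 150%/7⌋ = $19,662. Book value $72,097.
Accumulated through year 5 = $240,760 − $72,097 = $168,663.

$168,663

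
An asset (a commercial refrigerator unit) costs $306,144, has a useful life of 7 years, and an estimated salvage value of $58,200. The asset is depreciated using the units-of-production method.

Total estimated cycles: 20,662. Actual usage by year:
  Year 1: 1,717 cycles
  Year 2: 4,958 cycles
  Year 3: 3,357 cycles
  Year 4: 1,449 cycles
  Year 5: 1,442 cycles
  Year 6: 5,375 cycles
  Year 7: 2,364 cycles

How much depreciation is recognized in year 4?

Depreciable base = $306,144 − $58,200 = $247,944.
Rate = $247,944 / 20,662 cycles = $12 per cycle.
Year 1: 1,717 × $12 = $20,604. Book value $285,540.
Year 2: 4,958 × $12 = $59,496. Book value $226,044.
Year 3: 3,357 × $12 = $40,284. Book value $185,760.
Year 4: 1,449 × $12 = $17,388. Book value $168,372.

$17,388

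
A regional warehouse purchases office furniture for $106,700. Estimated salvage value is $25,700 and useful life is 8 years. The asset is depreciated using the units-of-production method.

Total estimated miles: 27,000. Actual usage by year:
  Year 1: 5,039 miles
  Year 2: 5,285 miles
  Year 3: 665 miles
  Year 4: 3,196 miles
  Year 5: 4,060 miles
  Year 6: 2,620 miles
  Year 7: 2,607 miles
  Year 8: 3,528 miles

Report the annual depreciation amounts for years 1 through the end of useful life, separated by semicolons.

$15,117; $15,855; $1,995; $9,588; $12,180; $7,860; $7,821; $10,584

Depreciable base = $106,700 − $25,700 = $81,000.
Rate = $81,000 / 27,000 miles = $3 per mile.
Year 1: 5,039 × $3 = $15,117. Book value $91,583.
Year 2: 5,285 × $3 = $15,855. Book value $75,728.
Year 3: 665 × $3 = $1,995. Book value $73,733.
Year 4: 3,196 × $3 = $9,588. Book value $64,145.
Year 5: 4,060 × $3 = $12,180. Book value $51,965.
Year 6: 2,620 × $3 = $7,860. Book value $44,105.
Year 7: 2,607 × $3 = $7,821. Book value $36,284.
Year 8: 3,528 × $3 = $10,584. Book value $25,700.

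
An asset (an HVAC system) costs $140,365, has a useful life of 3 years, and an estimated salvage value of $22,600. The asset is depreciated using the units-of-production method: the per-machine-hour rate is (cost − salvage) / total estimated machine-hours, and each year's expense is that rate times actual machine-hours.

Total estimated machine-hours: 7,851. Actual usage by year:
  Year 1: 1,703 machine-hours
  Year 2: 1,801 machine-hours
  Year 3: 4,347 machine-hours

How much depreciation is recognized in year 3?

Depreciable base = $140,365 − $22,600 = $117,765.
Rate = $117,765 / 7,851 machine-hours = $15 per machine-hour.
Year 1: 1,703 × $15 = $25,545. Book value $114,820.
Year 2: 1,801 × $15 = $27,015. Book value $87,805.
Year 3: 4,347 × $15 = $65,205. Book value $22,600.

$65,205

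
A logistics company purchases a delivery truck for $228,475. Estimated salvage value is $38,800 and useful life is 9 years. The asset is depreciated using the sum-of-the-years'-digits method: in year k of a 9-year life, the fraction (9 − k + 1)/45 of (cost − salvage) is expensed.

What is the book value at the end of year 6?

$64,090

Depreciable base = $228,475 − $38,800 = $189,675.
Sum of the years' digits = 9+8+7+6+5+4+3+2+1 = 45.
Year 1: $189,675 × 9/45 = $37,935. Book value $190,540.
Year 2: $189,675 × 8/45 = $33,720. Book value $156,820.
Year 3: $189,675 × 7/45 = $29,505. Book value $127,315.
Year 4: $189,675 × 6/45 = $25,290. Book value $102,025.
Year 5: $189,675 × 5/45 = $21,075. Book value $80,950.
Year 6: $189,675 × 4/45 = $16,860. Book value $64,090.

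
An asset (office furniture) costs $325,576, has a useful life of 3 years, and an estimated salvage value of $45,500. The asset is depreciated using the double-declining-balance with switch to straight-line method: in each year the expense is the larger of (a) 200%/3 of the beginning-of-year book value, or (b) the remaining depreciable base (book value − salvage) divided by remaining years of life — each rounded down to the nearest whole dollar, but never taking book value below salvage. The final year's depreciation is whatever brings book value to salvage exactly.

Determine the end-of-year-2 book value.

$45,500

Depreciable base = $325,576 − $45,500 = $280,076.
Year 1: DB = ⌊$325,576 × 200%/3⌋ = $217,050; SL = ⌊$280,076/3⌋ = $93,358 → take DB $217,050. Book value $108,526.
Year 2: DB = ⌊$108,526 × 200%/3⌋ = $72,350; SL = ⌊$63,026/2⌋ = $31,513 → take DB $72,350, capped at $63,026. Book value $45,500.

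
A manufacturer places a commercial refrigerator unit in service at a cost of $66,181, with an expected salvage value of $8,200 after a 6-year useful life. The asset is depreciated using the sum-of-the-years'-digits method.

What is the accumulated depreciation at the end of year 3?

$41,415

Depreciable base = $66,181 − $8,200 = $57,981.
Sum of the years' digits = 6+5+4+3+2+1 = 21.
Year 1: $57,981 × 6/21 = $16,566. Book value $49,615.
Year 2: $57,981 × 5/21 = $13,805. Book value $35,810.
Year 3: $57,981 × 4/21 = $11,044. Book value $24,766.
Accumulated through year 3 = $66,181 − $24,766 = $41,415.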